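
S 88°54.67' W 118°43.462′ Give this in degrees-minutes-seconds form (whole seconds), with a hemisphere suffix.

88°54′40″ S, 118°43′28″ W

Latitude: fractional minutes 0.67000 × 60 = 40.20″
Longitude: fractional minutes 0.46200 × 60 = 27.72″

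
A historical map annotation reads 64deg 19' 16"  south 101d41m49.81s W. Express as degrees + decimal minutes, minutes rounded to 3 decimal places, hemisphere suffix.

64° 19.267′ S, 101° 41.830′ W

Lat: 19 + 16/60 = 19.26667′
Lon: seconds/60 = 0.83017; minutes = 41 + 0.83017 = 41.83017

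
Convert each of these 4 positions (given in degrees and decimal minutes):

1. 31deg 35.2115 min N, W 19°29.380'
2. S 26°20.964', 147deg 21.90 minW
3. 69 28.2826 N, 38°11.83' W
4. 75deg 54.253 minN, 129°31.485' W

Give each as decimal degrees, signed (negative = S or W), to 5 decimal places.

1. 31.58686, -19.48967
2. -26.34940, -147.36500
3. 69.47138, -38.19717
4. 75.90422, -129.52475

Point 1:
  Latitude: 31 + 35.2115/60 = 31.586858
  N → positive
  Longitude: 19 + 29.38/60 = 19.489667
  W → negative
Point 2:
  Latitude: 20.964′ = 0.349400°; total 26.349400
  S → negative
  Longitude: 21.9′ = 0.365000°; total 147.365000
  W ⇒ negate
Point 3:
  φ: 69 + 28.2826/60 = 69.471377
  N ⇒ keep positive
  Longitude: 38 + 11.83/60 = 38.197167
  hemisphere W, so the sign is −
Point 4:
  Latitude: 54.253′ = 0.904217°; total 75.904217
  N → positive
  Lon: 129 + 31.485/60 = 129.524750
  W ⇒ negate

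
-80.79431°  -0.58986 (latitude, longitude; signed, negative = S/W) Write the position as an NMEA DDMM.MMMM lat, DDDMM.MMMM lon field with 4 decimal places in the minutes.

Latitude is negative → S; |value| = 80.794310
Lat: minutes = (80.794310 − 80) × 60 = 47.658600
Longitude is negative → W; |value| = 0.589860
Longitude: minutes = (0.589860 − 0) × 60 = 35.391600

8047.6586,S / 00035.3916,W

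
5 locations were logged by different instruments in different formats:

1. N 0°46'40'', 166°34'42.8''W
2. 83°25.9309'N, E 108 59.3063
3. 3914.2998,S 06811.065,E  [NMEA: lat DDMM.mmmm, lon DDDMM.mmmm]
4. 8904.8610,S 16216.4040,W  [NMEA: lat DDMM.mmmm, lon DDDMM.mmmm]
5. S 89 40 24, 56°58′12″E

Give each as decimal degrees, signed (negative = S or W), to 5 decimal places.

Point 1:
  Lat: 46′ + 40″ = 46.66667′; 0 + 46.66667/60 = 0.777778
  N → positive
  Longitude: 166° + 34/60 + 42.8/3600 = 166 + 0.566667 + 0.011889 = 166.578556
  W ⇒ negate
Point 2:
  φ: 83 + 25.9309/60 = 83.432182
  N → positive
  Lon: 59.3063′ = 0.988438°; total 108.988438
  E → positive
Point 3:
  Latitude: split at 2 digits → 39° and 14.2998′; 39 + 14.2998/60 = 39.238330
  S ⇒ negate
  Longitude: split at 3 digits → 068° and 11.065′; 68 + 11.065/60 = 68.184417
  E ⇒ keep positive
Point 4:
  Lat: degrees = first 2 digits = 89, minutes = 4.861; 89 + 4.861/60 = 89.081017
  hemisphere S, so the sign is −
  Longitude: degrees = first 3 digits = 162, minutes = 16.404; 162 + 16.404/60 = 162.273400
  W ⇒ negate
Point 5:
  Lat: 89° + 40/60 + 24/3600 = 89 + 0.666667 + 0.006667 = 89.673333
  hemisphere S, so the sign is −
  Lon: 56° + 58/60 + 12/3600 = 56 + 0.966667 + 0.003333 = 56.970000
  E → positive

1. 0.77778, -166.57856
2. 83.43218, 108.98844
3. -39.23833, 68.18442
4. -89.08102, -162.27340
5. -89.67333, 56.97000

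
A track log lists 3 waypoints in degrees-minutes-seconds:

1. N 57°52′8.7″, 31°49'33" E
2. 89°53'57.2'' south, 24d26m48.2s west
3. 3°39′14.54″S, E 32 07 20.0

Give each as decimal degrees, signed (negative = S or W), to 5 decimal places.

1. 57.86908, 31.82583
2. -89.89922, -24.44672
3. -3.65404, 32.12222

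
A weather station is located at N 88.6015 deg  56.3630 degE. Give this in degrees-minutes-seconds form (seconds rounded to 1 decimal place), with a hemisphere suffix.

88°36′5.4″ N, 56°21′46.8″ E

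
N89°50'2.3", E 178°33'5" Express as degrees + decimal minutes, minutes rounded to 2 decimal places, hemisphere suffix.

89° 50.04′ N, 178° 33.08′ E

φ: 50 + 2.3/60 = 50.0383′
Lon: 33 + 5/60 = 33.0833′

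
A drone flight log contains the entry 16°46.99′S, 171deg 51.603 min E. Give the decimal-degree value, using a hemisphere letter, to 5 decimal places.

16.78317° S, 171.86005° E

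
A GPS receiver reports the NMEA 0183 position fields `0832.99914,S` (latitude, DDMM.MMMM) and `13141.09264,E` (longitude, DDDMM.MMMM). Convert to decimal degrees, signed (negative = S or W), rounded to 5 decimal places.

-8.54999, 131.68488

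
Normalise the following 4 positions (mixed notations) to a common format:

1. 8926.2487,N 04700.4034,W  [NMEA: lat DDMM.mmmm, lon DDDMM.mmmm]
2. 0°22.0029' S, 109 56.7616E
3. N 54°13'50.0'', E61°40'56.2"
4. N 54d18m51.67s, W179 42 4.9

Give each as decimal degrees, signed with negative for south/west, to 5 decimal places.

Point 1:
  Lat: degrees = first 2 digits = 89, minutes = 26.2487; 89 + 26.2487/60 = 89.437478
  N → positive
  Lon: split at 3 digits → 047° and 0.4034′; 47 + 0.4034/60 = 47.006723
  W ⇒ negate
Point 2:
  φ: 22.0029′ = 0.366715°; total 0.366715
  hemisphere S, so the sign is −
  λ: 109 + 56.7616/60 = 109.946027
  E ⇒ keep positive
Point 3:
  Latitude: 13′ + 50″ = 13.83333′; 54 + 13.83333/60 = 54.230556
  N ⇒ keep positive
  Longitude: 61° + 40/60 + 56.2/3600 = 61 + 0.666667 + 0.015611 = 61.682278
  E ⇒ keep positive
Point 4:
  Lat: 54° + 18/60 + 51.67/3600 = 54 + 0.300000 + 0.014353 = 54.314353
  N ⇒ keep positive
  Lon: 42′ + 4.9″ = 42.08167′; 179 + 42.08167/60 = 179.701361
  W ⇒ negate

1. 89.43748, -47.00672
2. -0.36672, 109.94603
3. 54.23056, 61.68228
4. 54.31435, -179.70136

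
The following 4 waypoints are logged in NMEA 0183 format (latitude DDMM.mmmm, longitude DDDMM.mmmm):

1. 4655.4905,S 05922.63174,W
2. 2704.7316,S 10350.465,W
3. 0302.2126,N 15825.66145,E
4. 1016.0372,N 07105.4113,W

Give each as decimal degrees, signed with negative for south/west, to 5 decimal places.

Point 1:
  Latitude: degrees = first 2 digits = 46, minutes = 55.4905; 46 + 55.4905/60 = 46.924842
  hemisphere S, so the sign is −
  λ: degrees = first 3 digits = 59, minutes = 22.63174; 59 + 22.63174/60 = 59.377196
  hemisphere W, so the sign is −
Point 2:
  Latitude: degrees = first 2 digits = 27, minutes = 4.7316; 27 + 4.7316/60 = 27.078860
  S ⇒ negate
  Lon: split at 3 digits → 103° and 50.465′; 103 + 50.465/60 = 103.841083
  W → negative
Point 3:
  Lat: split at 2 digits → 03° and 2.2126′; 3 + 2.2126/60 = 3.036877
  N ⇒ keep positive
  λ: split at 3 digits → 158° and 25.66145′; 158 + 25.66145/60 = 158.427691
  E → positive
Point 4:
  Latitude: split at 2 digits → 10° and 16.0372′; 10 + 16.0372/60 = 10.267287
  N ⇒ keep positive
  λ: degrees = first 3 digits = 71, minutes = 5.4113; 71 + 5.4113/60 = 71.090188
  W → negative

1. -46.92484, -59.37720
2. -27.07886, -103.84108
3. 3.03688, 158.42769
4. 10.26729, -71.09019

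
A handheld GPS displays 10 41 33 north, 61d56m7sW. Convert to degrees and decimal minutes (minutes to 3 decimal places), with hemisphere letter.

10° 41.550′ N, 61° 56.117′ W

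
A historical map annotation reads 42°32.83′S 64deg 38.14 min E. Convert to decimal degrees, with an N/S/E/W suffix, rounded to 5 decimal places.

Lat: 32.83′ = 0.547167°; total 42.547167
Lon: 64 + 38.14/60 = 64.635667

42.54717° S, 64.63567° E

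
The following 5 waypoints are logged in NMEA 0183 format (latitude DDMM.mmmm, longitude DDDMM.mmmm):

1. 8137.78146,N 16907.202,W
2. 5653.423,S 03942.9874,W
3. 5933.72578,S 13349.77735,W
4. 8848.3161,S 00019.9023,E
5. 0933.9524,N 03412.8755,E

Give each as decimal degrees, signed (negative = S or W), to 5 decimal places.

1. 81.62969, -169.12003
2. -56.89038, -39.71646
3. -59.56210, -133.82962
4. -88.80527, 0.33171
5. 9.56587, 34.21459

Point 1:
  φ: degrees = first 2 digits = 81, minutes = 37.78146; 81 + 37.78146/60 = 81.629691
  N → positive
  Lon: degrees = first 3 digits = 169, minutes = 7.202; 169 + 7.202/60 = 169.120033
  W → negative
Point 2:
  Lat: degrees = first 2 digits = 56, minutes = 53.423; 56 + 53.423/60 = 56.890383
  hemisphere S, so the sign is −
  Lon: degrees = first 3 digits = 39, minutes = 42.9874; 39 + 42.9874/60 = 39.716457
  hemisphere W, so the sign is −
Point 3:
  φ: split at 2 digits → 59° and 33.72578′; 59 + 33.72578/60 = 59.562096
  hemisphere S, so the sign is −
  Longitude: split at 3 digits → 133° and 49.77735′; 133 + 49.77735/60 = 133.829623
  hemisphere W, so the sign is −
Point 4:
  Latitude: degrees = first 2 digits = 88, minutes = 48.3161; 88 + 48.3161/60 = 88.805268
  hemisphere S, so the sign is −
  λ: split at 3 digits → 000° and 19.9023′; 0 + 19.9023/60 = 0.331705
  E ⇒ keep positive
Point 5:
  Latitude: degrees = first 2 digits = 9, minutes = 33.9524; 9 + 33.9524/60 = 9.565873
  N → positive
  Lon: degrees = first 3 digits = 34, minutes = 12.8755; 34 + 12.8755/60 = 34.214592
  E ⇒ keep positive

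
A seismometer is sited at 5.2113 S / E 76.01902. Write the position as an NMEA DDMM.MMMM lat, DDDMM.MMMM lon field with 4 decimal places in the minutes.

Latitude: minutes = (5.211300 − 5) × 60 = 12.678000
Lon: fractional part 0.019020 → 1.141200 minutes

0512.6780,S / 07601.1412,E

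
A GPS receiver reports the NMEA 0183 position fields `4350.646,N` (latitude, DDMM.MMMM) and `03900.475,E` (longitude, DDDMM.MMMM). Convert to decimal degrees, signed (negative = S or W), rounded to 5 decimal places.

43.84410, 39.00792

Latitude: degrees = first 2 digits = 43, minutes = 50.646; 43 + 50.646/60 = 43.844100
N → positive
λ: split at 3 digits → 039° and 0.475′; 39 + 0.475/60 = 39.007917
E ⇒ keep positive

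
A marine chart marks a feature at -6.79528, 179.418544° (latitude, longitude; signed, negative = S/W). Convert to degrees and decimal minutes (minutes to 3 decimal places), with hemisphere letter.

Latitude is negative → S; |value| = 6.795280
Lat: fractional part 0.795280 → 47.71680 minutes
λ: fractional part 0.418544 → 25.11264 minutes

6° 47.717′ S, 179° 25.113′ E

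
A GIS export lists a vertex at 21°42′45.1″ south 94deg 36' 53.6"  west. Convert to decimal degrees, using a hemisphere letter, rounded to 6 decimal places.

21.712528° S, 94.614889° W

Latitude: 42′ + 45.1″ = 42.75167′; 21 + 42.75167/60 = 21.7125278
λ: 94° + 36/60 + 53.6/3600 = 94 + 0.600000 + 0.014889 = 94.6148889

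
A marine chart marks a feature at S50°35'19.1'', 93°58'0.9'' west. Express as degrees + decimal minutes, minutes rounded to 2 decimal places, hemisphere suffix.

φ: seconds/60 = 0.31833; minutes = 35 + 0.31833 = 35.3183
Longitude: 58 + 0.9/60 = 58.0150′

50° 35.32′ S, 93° 58.02′ W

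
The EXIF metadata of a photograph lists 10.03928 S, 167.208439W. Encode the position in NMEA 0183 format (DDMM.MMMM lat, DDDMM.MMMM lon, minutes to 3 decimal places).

1002.357,S / 16712.506,W

φ: minutes = (10.039280 − 10) × 60 = 2.35680
λ: minutes = (167.208439 − 167) × 60 = 12.50634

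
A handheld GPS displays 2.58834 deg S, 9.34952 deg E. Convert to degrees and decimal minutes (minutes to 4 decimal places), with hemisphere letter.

2° 35.3004′ S, 9° 20.9712′ E

φ: minutes = (2.588340 − 2) × 60 = 35.300400
Lon: 9° + 0.349520 × 60 = 9° 20.971200′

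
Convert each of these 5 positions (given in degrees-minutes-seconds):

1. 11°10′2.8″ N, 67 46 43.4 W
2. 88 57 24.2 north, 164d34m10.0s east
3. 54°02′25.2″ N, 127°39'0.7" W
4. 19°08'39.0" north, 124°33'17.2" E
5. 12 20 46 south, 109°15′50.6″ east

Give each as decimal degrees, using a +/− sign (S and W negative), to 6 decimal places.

Point 1:
  Latitude: 10′ + 2.8″ = 10.04667′; 11 + 10.04667/60 = 11.1674444
  N ⇒ keep positive
  Lon: 67 + 46/60 + 43.4/3600 = 67.7787222
  W ⇒ negate
Point 2:
  Latitude: 57′ + 24.2″ = 57.40333′; 88 + 57.40333/60 = 88.9567222
  N ⇒ keep positive
  Lon: 34′ + 10″ = 34.16667′; 164 + 34.16667/60 = 164.5694444
  E ⇒ keep positive
Point 3:
  Lat: 54° + 2/60 + 25.2/3600 = 54 + 0.033333 + 0.007000 = 54.0403333
  N → positive
  λ: 39′ + 0.7″ = 39.01167′; 127 + 39.01167/60 = 127.6501944
  hemisphere W, so the sign is −
Point 4:
  Lat: 8′ + 39″ = 8.65000′; 19 + 8.65000/60 = 19.1441667
  N → positive
  Longitude: 124° + 33/60 + 17.2/3600 = 124 + 0.550000 + 0.004778 = 124.5547778
  E → positive
Point 5:
  Lat: 12 + 20/60 + 46/3600 = 12.3461111
  S → negative
  Lon: 109° + 15/60 + 50.6/3600 = 109 + 0.250000 + 0.014056 = 109.2640556
  E ⇒ keep positive

1. 11.167444, -67.778722
2. 88.956722, 164.569444
3. 54.040333, -127.650194
4. 19.144167, 124.554778
5. -12.346111, 109.264056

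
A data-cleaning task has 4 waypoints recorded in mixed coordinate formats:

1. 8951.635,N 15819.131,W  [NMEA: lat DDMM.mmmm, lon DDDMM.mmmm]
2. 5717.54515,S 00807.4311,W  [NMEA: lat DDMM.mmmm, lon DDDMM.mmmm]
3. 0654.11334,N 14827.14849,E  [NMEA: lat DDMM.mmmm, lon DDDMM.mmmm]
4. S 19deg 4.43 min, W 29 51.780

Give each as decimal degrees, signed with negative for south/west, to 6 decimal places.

1. 89.860583, -158.318850
2. -57.292419, -8.123852
3. 6.901889, 148.452475
4. -19.073833, -29.863000

Point 1:
  Lat: split at 2 digits → 89° and 51.635′; 89 + 51.635/60 = 89.8605833
  N ⇒ keep positive
  λ: degrees = first 3 digits = 158, minutes = 19.131; 158 + 19.131/60 = 158.3188500
  W ⇒ negate
Point 2:
  φ: split at 2 digits → 57° and 17.54515′; 57 + 17.54515/60 = 57.2924192
  S ⇒ negate
  λ: split at 3 digits → 008° and 7.4311′; 8 + 7.4311/60 = 8.1238517
  W ⇒ negate
Point 3:
  Lat: degrees = first 2 digits = 6, minutes = 54.11334; 6 + 54.11334/60 = 6.9018890
  N → positive
  Lon: split at 3 digits → 148° and 27.14849′; 148 + 27.14849/60 = 148.4524748
  E → positive
Point 4:
  Lat: 4.43′ = 0.073833°; total 19.0738333
  S → negative
  Lon: 29 + 51.78/60 = 29.8630000
  hemisphere W, so the sign is −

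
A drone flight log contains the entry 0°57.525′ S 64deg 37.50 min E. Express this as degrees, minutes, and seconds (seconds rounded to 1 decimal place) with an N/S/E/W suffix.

φ: 57.52500′ → 57′ and 0.52500 × 60 = 31.500″
λ: 37.50000′ → 37′ and 0.50000 × 60 = 30.000″

0°57′31.5″ S, 64°37′30.0″ E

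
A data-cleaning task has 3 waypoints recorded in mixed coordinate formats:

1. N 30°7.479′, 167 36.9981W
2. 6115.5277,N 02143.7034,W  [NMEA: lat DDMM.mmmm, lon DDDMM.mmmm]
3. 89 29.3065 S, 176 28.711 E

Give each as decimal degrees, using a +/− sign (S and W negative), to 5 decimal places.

1. 30.12465, -167.61664
2. 61.25880, -21.72839
3. -89.48844, 176.47852

Point 1:
  Lat: 7.479′ = 0.124650°; total 30.124650
  N ⇒ keep positive
  λ: 167 + 36.9981/60 = 167.616635
  W → negative
Point 2:
  Latitude: degrees = first 2 digits = 61, minutes = 15.5277; 61 + 15.5277/60 = 61.258795
  N ⇒ keep positive
  Lon: split at 3 digits → 021° and 43.7034′; 21 + 43.7034/60 = 21.728390
  hemisphere W, so the sign is −
Point 3:
  φ: 29.3065′ = 0.488442°; total 89.488442
  S ⇒ negate
  λ: 176 + 28.711/60 = 176.478517
  E ⇒ keep positive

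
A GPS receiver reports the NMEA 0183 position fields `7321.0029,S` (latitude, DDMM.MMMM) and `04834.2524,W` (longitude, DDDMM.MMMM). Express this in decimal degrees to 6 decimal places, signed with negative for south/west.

φ: split at 2 digits → 73° and 21.0029′; 73 + 21.0029/60 = 73.3500483
S → negative
Lon: degrees = first 3 digits = 48, minutes = 34.2524; 48 + 34.2524/60 = 48.5708733
W ⇒ negate

-73.350048, -48.570873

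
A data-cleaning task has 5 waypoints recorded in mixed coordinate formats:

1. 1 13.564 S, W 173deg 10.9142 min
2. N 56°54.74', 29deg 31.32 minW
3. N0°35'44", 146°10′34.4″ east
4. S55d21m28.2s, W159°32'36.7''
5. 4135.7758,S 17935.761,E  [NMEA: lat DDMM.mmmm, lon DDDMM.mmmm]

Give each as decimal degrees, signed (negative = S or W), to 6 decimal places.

Point 1:
  φ: 1 + 13.564/60 = 1.2260667
  hemisphere S, so the sign is −
  Longitude: 10.9142′ = 0.181903°; total 173.1819033
  hemisphere W, so the sign is −
Point 2:
  Latitude: 54.74′ = 0.912333°; total 56.9123333
  N → positive
  λ: 31.32′ = 0.522000°; total 29.5220000
  W → negative
Point 3:
  Latitude: 35′ + 44″ = 35.73333′; 0 + 35.73333/60 = 0.5955556
  N ⇒ keep positive
  λ: 10′ + 34.4″ = 10.57333′; 146 + 10.57333/60 = 146.1762222
  E ⇒ keep positive
Point 4:
  Lat: 21′ + 28.2″ = 21.47000′; 55 + 21.47000/60 = 55.3578333
  S → negative
  Longitude: 159° + 32/60 + 36.7/3600 = 159 + 0.533333 + 0.010194 = 159.5435278
  W → negative
Point 5:
  φ: degrees = first 2 digits = 41, minutes = 35.7758; 41 + 35.7758/60 = 41.5962633
  S → negative
  Longitude: degrees = first 3 digits = 179, minutes = 35.761; 179 + 35.761/60 = 179.5960167
  E ⇒ keep positive

1. -1.226067, -173.181903
2. 56.912333, -29.522000
3. 0.595556, 146.176222
4. -55.357833, -159.543528
5. -41.596263, 179.596017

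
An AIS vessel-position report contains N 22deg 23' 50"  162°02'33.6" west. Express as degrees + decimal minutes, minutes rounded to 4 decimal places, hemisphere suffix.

22° 23.8333′ N, 162° 2.5600′ W

φ: seconds/60 = 0.83333; minutes = 23 + 0.83333 = 23.833333
Lon: seconds/60 = 0.56000; minutes = 2 + 0.56000 = 2.560000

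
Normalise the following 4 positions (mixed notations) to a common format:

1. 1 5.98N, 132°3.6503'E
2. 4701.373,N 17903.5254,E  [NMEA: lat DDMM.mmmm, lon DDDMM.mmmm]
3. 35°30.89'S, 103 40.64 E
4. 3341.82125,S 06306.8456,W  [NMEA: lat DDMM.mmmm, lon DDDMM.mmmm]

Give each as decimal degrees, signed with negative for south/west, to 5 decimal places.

Point 1:
  φ: 5.98′ = 0.099667°; total 1.099667
  N ⇒ keep positive
  Lon: 132 + 3.6503/60 = 132.060838
  E ⇒ keep positive
Point 2:
  Latitude: degrees = first 2 digits = 47, minutes = 1.373; 47 + 1.373/60 = 47.022883
  N ⇒ keep positive
  λ: split at 3 digits → 179° and 3.5254′; 179 + 3.5254/60 = 179.058757
  E → positive
Point 3:
  Latitude: 30.89′ = 0.514833°; total 35.514833
  S → negative
  Lon: 103 + 40.64/60 = 103.677333
  E ⇒ keep positive
Point 4:
  Lat: degrees = first 2 digits = 33, minutes = 41.82125; 33 + 41.82125/60 = 33.697021
  S → negative
  λ: split at 3 digits → 063° and 6.8456′; 63 + 6.8456/60 = 63.114093
  hemisphere W, so the sign is −

1. 1.09967, 132.06084
2. 47.02288, 179.05876
3. -35.51483, 103.67733
4. -33.69702, -63.11409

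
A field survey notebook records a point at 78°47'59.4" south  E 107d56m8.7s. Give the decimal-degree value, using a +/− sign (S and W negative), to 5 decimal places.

Lat: 47′ + 59.4″ = 47.99000′; 78 + 47.99000/60 = 78.799833
S ⇒ negate
λ: 56′ + 8.7″ = 56.14500′; 107 + 56.14500/60 = 107.935750
E → positive

-78.79983, 107.93575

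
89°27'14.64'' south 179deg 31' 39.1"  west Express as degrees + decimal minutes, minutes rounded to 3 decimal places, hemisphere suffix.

Lat: 27 + 14.64/60 = 27.24400′
λ: 31 + 39.1/60 = 31.65167′

89° 27.244′ S, 179° 31.652′ W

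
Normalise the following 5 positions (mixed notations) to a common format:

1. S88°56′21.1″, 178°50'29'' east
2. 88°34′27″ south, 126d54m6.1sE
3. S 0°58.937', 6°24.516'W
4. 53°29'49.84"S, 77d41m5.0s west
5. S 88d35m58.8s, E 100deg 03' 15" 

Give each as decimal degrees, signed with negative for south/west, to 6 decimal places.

1. -88.939194, 178.841389
2. -88.574167, 126.901694
3. -0.982283, -6.408600
4. -53.497178, -77.684722
5. -88.599667, 100.054167

Point 1:
  Latitude: 88° + 56/60 + 21.1/3600 = 88 + 0.933333 + 0.005861 = 88.9391944
  hemisphere S, so the sign is −
  Lon: 178° + 50/60 + 29/3600 = 178 + 0.833333 + 0.008056 = 178.8413889
  E → positive
Point 2:
  Latitude: 88° + 34/60 + 27/3600 = 88 + 0.566667 + 0.007500 = 88.5741667
  S ⇒ negate
  λ: 54′ + 6.1″ = 54.10167′; 126 + 54.10167/60 = 126.9016944
  E ⇒ keep positive
Point 3:
  Lat: 58.937′ = 0.982283°; total 0.9822833
  S → negative
  λ: 24.516′ = 0.408600°; total 6.4086000
  hemisphere W, so the sign is −
Point 4:
  φ: 29′ + 49.84″ = 29.83067′; 53 + 29.83067/60 = 53.4971778
  S → negative
  Lon: 77 + 41/60 + 5/3600 = 77.6847222
  W → negative
Point 5:
  Lat: 88° + 35/60 + 58.8/3600 = 88 + 0.583333 + 0.016333 = 88.5996667
  S → negative
  Lon: 100 + 3/60 + 15/3600 = 100.0541667
  E → positive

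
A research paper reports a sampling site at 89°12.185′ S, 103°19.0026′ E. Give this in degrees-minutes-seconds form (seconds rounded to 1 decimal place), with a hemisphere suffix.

Latitude: fractional minutes 0.18500 × 60 = 11.100″
λ: 19.00260′ → 19′ and 0.00260 × 60 = 0.156″

89°12′11.1″ S, 103°19′0.2″ E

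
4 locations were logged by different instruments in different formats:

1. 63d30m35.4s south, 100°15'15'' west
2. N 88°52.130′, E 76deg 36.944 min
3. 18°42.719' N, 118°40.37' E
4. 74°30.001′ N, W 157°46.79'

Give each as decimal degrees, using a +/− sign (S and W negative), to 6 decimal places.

1. -63.509833, -100.254167
2. 88.868833, 76.615733
3. 18.711983, 118.672833
4. 74.500017, -157.779833

Point 1:
  Lat: 63 + 30/60 + 35.4/3600 = 63.5098333
  hemisphere S, so the sign is −
  Longitude: 100 + 15/60 + 15/3600 = 100.2541667
  W ⇒ negate
Point 2:
  φ: 52.13′ = 0.868833°; total 88.8688333
  N ⇒ keep positive
  λ: 36.944′ = 0.615733°; total 76.6157333
  E ⇒ keep positive
Point 3:
  Lat: 42.719′ = 0.711983°; total 18.7119833
  N → positive
  Longitude: 118 + 40.37/60 = 118.6728333
  E → positive
Point 4:
  Lat: 30.001′ = 0.500017°; total 74.5000167
  N ⇒ keep positive
  λ: 157 + 46.79/60 = 157.7798333
  W ⇒ negate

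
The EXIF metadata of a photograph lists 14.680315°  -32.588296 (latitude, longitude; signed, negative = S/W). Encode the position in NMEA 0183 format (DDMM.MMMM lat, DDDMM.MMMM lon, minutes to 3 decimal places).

Lat: minutes = (14.680315 − 14) × 60 = 40.81890
Longitude is negative → W; |value| = 32.588296
λ: fractional part 0.588296 → 35.29776 minutes

1440.819,N / 03235.298,W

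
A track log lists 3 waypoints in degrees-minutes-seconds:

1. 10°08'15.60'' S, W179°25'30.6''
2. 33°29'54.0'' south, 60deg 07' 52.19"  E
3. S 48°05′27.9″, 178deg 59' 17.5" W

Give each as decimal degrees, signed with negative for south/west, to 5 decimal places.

1. -10.13767, -179.42517
2. -33.49833, 60.13116
3. -48.09108, -178.98819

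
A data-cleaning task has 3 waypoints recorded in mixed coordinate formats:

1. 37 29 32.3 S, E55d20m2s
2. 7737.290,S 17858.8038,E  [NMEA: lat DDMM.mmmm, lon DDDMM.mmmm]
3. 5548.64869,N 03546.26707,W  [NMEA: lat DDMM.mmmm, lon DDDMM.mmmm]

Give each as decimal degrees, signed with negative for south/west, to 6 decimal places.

1. -37.492306, 55.333889
2. -77.621500, 178.980063
3. 55.810812, -35.771118

Point 1:
  φ: 29′ + 32.3″ = 29.53833′; 37 + 29.53833/60 = 37.4923056
  S ⇒ negate
  λ: 55° + 20/60 + 2/3600 = 55 + 0.333333 + 0.000556 = 55.3338889
  E ⇒ keep positive
Point 2:
  φ: degrees = first 2 digits = 77, minutes = 37.29; 77 + 37.29/60 = 77.6215000
  S → negative
  Longitude: split at 3 digits → 178° and 58.8038′; 178 + 58.8038/60 = 178.9800633
  E ⇒ keep positive
Point 3:
  φ: split at 2 digits → 55° and 48.64869′; 55 + 48.64869/60 = 55.8108115
  N → positive
  λ: split at 3 digits → 035° and 46.26707′; 35 + 46.26707/60 = 35.7711178
  W → negative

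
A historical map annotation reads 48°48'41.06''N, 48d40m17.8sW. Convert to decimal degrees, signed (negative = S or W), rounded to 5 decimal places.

Latitude: 48′ + 41.06″ = 48.68433′; 48 + 48.68433/60 = 48.811406
N → positive
Longitude: 48° + 40/60 + 17.8/3600 = 48 + 0.666667 + 0.004944 = 48.671611
W → negative

48.81141, -48.67161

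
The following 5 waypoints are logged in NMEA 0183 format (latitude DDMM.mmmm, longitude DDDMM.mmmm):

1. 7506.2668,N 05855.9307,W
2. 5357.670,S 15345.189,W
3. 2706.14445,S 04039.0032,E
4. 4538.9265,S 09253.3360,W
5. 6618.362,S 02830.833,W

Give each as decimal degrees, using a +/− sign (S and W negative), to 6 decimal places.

1. 75.104447, -58.932178
2. -53.961167, -153.753150
3. -27.102408, 40.650053
4. -45.648775, -92.888933
5. -66.306033, -28.513883

Point 1:
  Latitude: degrees = first 2 digits = 75, minutes = 6.2668; 75 + 6.2668/60 = 75.1044467
  N → positive
  Lon: split at 3 digits → 058° and 55.9307′; 58 + 55.9307/60 = 58.9321783
  W → negative
Point 2:
  φ: degrees = first 2 digits = 53, minutes = 57.67; 53 + 57.67/60 = 53.9611667
  S ⇒ negate
  λ: split at 3 digits → 153° and 45.189′; 153 + 45.189/60 = 153.7531500
  W → negative
Point 3:
  Lat: degrees = first 2 digits = 27, minutes = 6.14445; 27 + 6.14445/60 = 27.1024075
  hemisphere S, so the sign is −
  Longitude: degrees = first 3 digits = 40, minutes = 39.0032; 40 + 39.0032/60 = 40.6500533
  E ⇒ keep positive
Point 4:
  Latitude: split at 2 digits → 45° and 38.9265′; 45 + 38.9265/60 = 45.6487750
  S → negative
  Longitude: degrees = first 3 digits = 92, minutes = 53.336; 92 + 53.336/60 = 92.8889333
  hemisphere W, so the sign is −
Point 5:
  Latitude: degrees = first 2 digits = 66, minutes = 18.362; 66 + 18.362/60 = 66.3060333
  S → negative
  λ: degrees = first 3 digits = 28, minutes = 30.833; 28 + 30.833/60 = 28.5138833
  W ⇒ negate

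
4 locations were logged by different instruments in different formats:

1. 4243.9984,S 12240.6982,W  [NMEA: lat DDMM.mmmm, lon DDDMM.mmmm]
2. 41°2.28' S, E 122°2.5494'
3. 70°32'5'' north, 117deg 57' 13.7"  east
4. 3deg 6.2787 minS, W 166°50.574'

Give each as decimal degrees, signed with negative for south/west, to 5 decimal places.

1. -42.73331, -122.67830
2. -41.03800, 122.04249
3. 70.53472, 117.95381
4. -3.10465, -166.84290

Point 1:
  Latitude: split at 2 digits → 42° and 43.9984′; 42 + 43.9984/60 = 42.733307
  hemisphere S, so the sign is −
  λ: degrees = first 3 digits = 122, minutes = 40.6982; 122 + 40.6982/60 = 122.678303
  W → negative
Point 2:
  φ: 41 + 2.28/60 = 41.038000
  S ⇒ negate
  Longitude: 2.5494′ = 0.042490°; total 122.042490
  E → positive
Point 3:
  Lat: 70 + 32/60 + 5/3600 = 70.534722
  N → positive
  Longitude: 117 + 57/60 + 13.7/3600 = 117.953806
  E → positive
Point 4:
  Latitude: 6.2787′ = 0.104645°; total 3.104645
  S ⇒ negate
  λ: 166 + 50.574/60 = 166.842900
  W ⇒ negate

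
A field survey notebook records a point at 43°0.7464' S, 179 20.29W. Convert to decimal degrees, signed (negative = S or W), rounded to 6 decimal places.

Lat: 43 + 0.7464/60 = 43.0124400
S → negative
Longitude: 20.29′ = 0.338167°; total 179.3381667
hemisphere W, so the sign is −

-43.012440, -179.338167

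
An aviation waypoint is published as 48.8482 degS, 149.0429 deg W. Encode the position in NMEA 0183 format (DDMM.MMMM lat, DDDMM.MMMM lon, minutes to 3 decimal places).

4850.892,S / 14902.574,W

Latitude: minutes = (48.848200 − 48) × 60 = 50.89200
Longitude: fractional part 0.042900 → 2.57400 minutes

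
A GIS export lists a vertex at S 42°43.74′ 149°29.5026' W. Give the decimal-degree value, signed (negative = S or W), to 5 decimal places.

φ: 43.74′ = 0.729000°; total 42.729000
hemisphere S, so the sign is −
λ: 149 + 29.5026/60 = 149.491710
hemisphere W, so the sign is −

-42.72900, -149.49171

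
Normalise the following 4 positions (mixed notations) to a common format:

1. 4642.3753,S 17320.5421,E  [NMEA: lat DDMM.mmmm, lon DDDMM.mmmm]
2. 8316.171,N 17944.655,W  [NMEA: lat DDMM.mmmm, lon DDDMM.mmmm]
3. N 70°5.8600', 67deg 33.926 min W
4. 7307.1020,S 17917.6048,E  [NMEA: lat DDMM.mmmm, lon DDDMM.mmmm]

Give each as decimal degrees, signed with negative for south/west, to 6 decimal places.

Point 1:
  φ: degrees = first 2 digits = 46, minutes = 42.3753; 46 + 42.3753/60 = 46.7062550
  S ⇒ negate
  Lon: split at 3 digits → 173° and 20.5421′; 173 + 20.5421/60 = 173.3423683
  E → positive
Point 2:
  Latitude: degrees = first 2 digits = 83, minutes = 16.171; 83 + 16.171/60 = 83.2695167
  N ⇒ keep positive
  Lon: split at 3 digits → 179° and 44.655′; 179 + 44.655/60 = 179.7442500
  W ⇒ negate
Point 3:
  φ: 5.86′ = 0.097667°; total 70.0976667
  N ⇒ keep positive
  λ: 33.926′ = 0.565433°; total 67.5654333
  W → negative
Point 4:
  Lat: degrees = first 2 digits = 73, minutes = 7.102; 73 + 7.102/60 = 73.1183667
  hemisphere S, so the sign is −
  Longitude: degrees = first 3 digits = 179, minutes = 17.6048; 179 + 17.6048/60 = 179.2934133
  E ⇒ keep positive

1. -46.706255, 173.342368
2. 83.269517, -179.744250
3. 70.097667, -67.565433
4. -73.118367, 179.293413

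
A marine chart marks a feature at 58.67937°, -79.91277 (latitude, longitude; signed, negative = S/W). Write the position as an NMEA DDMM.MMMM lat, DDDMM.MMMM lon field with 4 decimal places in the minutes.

5840.7622,N / 07954.7662,W

Latitude: minutes = (58.679370 − 58) × 60 = 40.762200
Longitude is negative → W; |value| = 79.912770
λ: 79° + 0.912770 × 60 = 79° 54.766200′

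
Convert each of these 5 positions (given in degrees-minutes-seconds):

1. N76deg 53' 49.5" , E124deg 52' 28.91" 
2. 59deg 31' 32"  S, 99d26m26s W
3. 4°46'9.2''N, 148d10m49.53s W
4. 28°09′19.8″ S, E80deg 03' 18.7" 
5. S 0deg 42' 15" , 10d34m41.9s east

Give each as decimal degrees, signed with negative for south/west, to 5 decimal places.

1. 76.89708, 124.87470
2. -59.52556, -99.44056
3. 4.76922, -148.18043
4. -28.15550, 80.05519
5. -0.70417, 10.57831

Point 1:
  φ: 53′ + 49.5″ = 53.82500′; 76 + 53.82500/60 = 76.897083
  N → positive
  Lon: 124° + 52/60 + 28.91/3600 = 124 + 0.866667 + 0.008031 = 124.874697
  E ⇒ keep positive
Point 2:
  φ: 59 + 31/60 + 32/3600 = 59.525556
  hemisphere S, so the sign is −
  Longitude: 99° + 26/60 + 26/3600 = 99 + 0.433333 + 0.007222 = 99.440556
  W → negative
Point 3:
  φ: 46′ + 9.2″ = 46.15333′; 4 + 46.15333/60 = 4.769222
  N → positive
  λ: 148 + 10/60 + 49.53/3600 = 148.180425
  W → negative
Point 4:
  Lat: 9′ + 19.8″ = 9.33000′; 28 + 9.33000/60 = 28.155500
  S → negative
  λ: 80° + 3/60 + 18.7/3600 = 80 + 0.050000 + 0.005194 = 80.055194
  E ⇒ keep positive
Point 5:
  φ: 42′ + 15″ = 42.25000′; 0 + 42.25000/60 = 0.704167
  S → negative
  Lon: 34′ + 41.9″ = 34.69833′; 10 + 34.69833/60 = 10.578306
  E ⇒ keep positive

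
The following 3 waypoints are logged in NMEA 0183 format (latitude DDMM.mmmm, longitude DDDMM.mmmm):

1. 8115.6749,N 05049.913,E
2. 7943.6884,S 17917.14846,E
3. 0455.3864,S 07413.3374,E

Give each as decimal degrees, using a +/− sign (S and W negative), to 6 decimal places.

Point 1:
  φ: degrees = first 2 digits = 81, minutes = 15.6749; 81 + 15.6749/60 = 81.2612483
  N ⇒ keep positive
  Lon: degrees = first 3 digits = 50, minutes = 49.913; 50 + 49.913/60 = 50.8318833
  E → positive
Point 2:
  Lat: degrees = first 2 digits = 79, minutes = 43.6884; 79 + 43.6884/60 = 79.7281400
  S ⇒ negate
  λ: split at 3 digits → 179° and 17.14846′; 179 + 17.14846/60 = 179.2858077
  E → positive
Point 3:
  Lat: split at 2 digits → 04° and 55.3864′; 4 + 55.3864/60 = 4.9231067
  hemisphere S, so the sign is −
  λ: split at 3 digits → 074° and 13.3374′; 74 + 13.3374/60 = 74.2222900
  E ⇒ keep positive

1. 81.261248, 50.831883
2. -79.728140, 179.285808
3. -4.923107, 74.222290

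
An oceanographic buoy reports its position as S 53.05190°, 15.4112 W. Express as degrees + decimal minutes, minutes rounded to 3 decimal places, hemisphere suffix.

φ: fractional part 0.051900 → 3.11400 minutes
Lon: fractional part 0.411200 → 24.67200 minutes

53° 3.114′ S, 15° 24.672′ W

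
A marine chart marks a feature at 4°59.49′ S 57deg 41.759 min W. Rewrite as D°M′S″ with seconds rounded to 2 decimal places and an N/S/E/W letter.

4°59′29.40″ S, 57°41′45.54″ W

φ: fractional minutes 0.49000 × 60 = 29.4000″
Lon: fractional minutes 0.75900 × 60 = 45.5400″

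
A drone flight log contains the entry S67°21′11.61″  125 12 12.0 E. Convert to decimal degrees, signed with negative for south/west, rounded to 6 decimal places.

-67.353225, 125.203333

Lat: 67° + 21/60 + 11.61/3600 = 67 + 0.350000 + 0.003225 = 67.3532250
S → negative
λ: 12′ + 12″ = 12.20000′; 125 + 12.20000/60 = 125.2033333
E ⇒ keep positive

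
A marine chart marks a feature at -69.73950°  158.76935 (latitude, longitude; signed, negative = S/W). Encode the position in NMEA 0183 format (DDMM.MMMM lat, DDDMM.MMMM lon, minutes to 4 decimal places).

Latitude is negative → S; |value| = 69.739500
Latitude: 69° + 0.739500 × 60 = 69° 44.370000′
Lon: minutes = (158.769350 − 158) × 60 = 46.161000

6944.3700,S / 15846.1610,E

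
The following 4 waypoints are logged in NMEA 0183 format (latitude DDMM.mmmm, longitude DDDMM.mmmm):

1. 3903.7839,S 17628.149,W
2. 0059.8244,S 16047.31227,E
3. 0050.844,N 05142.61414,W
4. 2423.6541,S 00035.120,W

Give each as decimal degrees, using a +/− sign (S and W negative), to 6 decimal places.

1. -39.063065, -176.469150
2. -0.997073, 160.788538
3. 0.847400, -51.710236
4. -24.394235, -0.585333

Point 1:
  φ: split at 2 digits → 39° and 3.7839′; 39 + 3.7839/60 = 39.0630650
  S → negative
  Lon: degrees = first 3 digits = 176, minutes = 28.149; 176 + 28.149/60 = 176.4691500
  hemisphere W, so the sign is −
Point 2:
  Lat: split at 2 digits → 00° and 59.8244′; 0 + 59.8244/60 = 0.9970733
  hemisphere S, so the sign is −
  Longitude: degrees = first 3 digits = 160, minutes = 47.31227; 160 + 47.31227/60 = 160.7885378
  E ⇒ keep positive
Point 3:
  φ: split at 2 digits → 00° and 50.844′; 0 + 50.844/60 = 0.8474000
  N ⇒ keep positive
  Longitude: degrees = first 3 digits = 51, minutes = 42.61414; 51 + 42.61414/60 = 51.7102357
  W ⇒ negate
Point 4:
  Lat: split at 2 digits → 24° and 23.6541′; 24 + 23.6541/60 = 24.3942350
  hemisphere S, so the sign is −
  Longitude: degrees = first 3 digits = 0, minutes = 35.12; 0 + 35.12/60 = 0.5853333
  W → negative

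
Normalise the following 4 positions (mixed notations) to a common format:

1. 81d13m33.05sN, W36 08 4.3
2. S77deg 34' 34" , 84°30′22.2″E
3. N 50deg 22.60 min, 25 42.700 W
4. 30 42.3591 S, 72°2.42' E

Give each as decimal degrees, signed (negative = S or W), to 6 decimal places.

Point 1:
  Latitude: 81° + 13/60 + 33.05/3600 = 81 + 0.216667 + 0.009181 = 81.2258472
  N → positive
  λ: 36 + 8/60 + 4.3/3600 = 36.1345278
  W ⇒ negate
Point 2:
  φ: 77° + 34/60 + 34/3600 = 77 + 0.566667 + 0.009444 = 77.5761111
  hemisphere S, so the sign is −
  Longitude: 30′ + 22.2″ = 30.37000′; 84 + 30.37000/60 = 84.5061667
  E → positive
Point 3:
  φ: 50 + 22.6/60 = 50.3766667
  N → positive
  Lon: 42.7′ = 0.711667°; total 25.7116667
  hemisphere W, so the sign is −
Point 4:
  Lat: 42.3591′ = 0.705985°; total 30.7059850
  S ⇒ negate
  Longitude: 72 + 2.42/60 = 72.0403333
  E → positive

1. 81.225847, -36.134528
2. -77.576111, 84.506167
3. 50.376667, -25.711667
4. -30.705985, 72.040333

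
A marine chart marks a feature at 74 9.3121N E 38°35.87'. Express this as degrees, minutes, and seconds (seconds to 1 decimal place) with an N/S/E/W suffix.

74°09′18.7″ N, 38°35′52.2″ E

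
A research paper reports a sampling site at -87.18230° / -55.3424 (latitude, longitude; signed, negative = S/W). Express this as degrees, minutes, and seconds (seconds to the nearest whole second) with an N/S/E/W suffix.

87°10′56″ S, 55°20′33″ W

Latitude is negative → S; |value| = 87.182300
Latitude: whole degrees 87; 10.93800′ → 10′ and 56.28″
Longitude is negative → W; |value| = 55.342400
Lon: 0.342400° → 20.54400′; 0.54400 × 60 = 32.64″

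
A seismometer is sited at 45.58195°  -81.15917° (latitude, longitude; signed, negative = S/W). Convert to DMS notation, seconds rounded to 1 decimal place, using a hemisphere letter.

45°34′55.0″ N, 81°09′33.0″ W

Latitude: 0.581950 × 60 = 34.91700′ → 34′, remainder × 60 = 55.020″
Longitude is negative → W; |value| = 81.159170
λ: whole degrees 81; 9.55020′ → 9′ and 33.012″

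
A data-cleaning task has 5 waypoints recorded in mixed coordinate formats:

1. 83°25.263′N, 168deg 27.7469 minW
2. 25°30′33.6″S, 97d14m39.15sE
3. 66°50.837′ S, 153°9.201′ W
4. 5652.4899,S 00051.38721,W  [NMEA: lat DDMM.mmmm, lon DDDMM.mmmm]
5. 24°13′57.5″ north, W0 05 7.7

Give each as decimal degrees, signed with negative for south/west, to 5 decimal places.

1. 83.42105, -168.46245
2. -25.50933, 97.24421
3. -66.84728, -153.15335
4. -56.87483, -0.85645
5. 24.23264, -0.08547

Point 1:
  φ: 83 + 25.263/60 = 83.421050
  N → positive
  Lon: 27.7469′ = 0.462448°; total 168.462448
  W ⇒ negate
Point 2:
  Lat: 25° + 30/60 + 33.6/3600 = 25 + 0.500000 + 0.009333 = 25.509333
  S → negative
  Longitude: 97° + 14/60 + 39.15/3600 = 97 + 0.233333 + 0.010875 = 97.244208
  E ⇒ keep positive
Point 3:
  φ: 66 + 50.837/60 = 66.847283
  S → negative
  Lon: 153 + 9.201/60 = 153.153350
  W ⇒ negate
Point 4:
  φ: split at 2 digits → 56° and 52.4899′; 56 + 52.4899/60 = 56.874832
  S ⇒ negate
  Longitude: degrees = first 3 digits = 0, minutes = 51.38721; 0 + 51.38721/60 = 0.856454
  hemisphere W, so the sign is −
Point 5:
  Latitude: 24 + 13/60 + 57.5/3600 = 24.232639
  N ⇒ keep positive
  Longitude: 5′ + 7.7″ = 5.12833′; 0 + 5.12833/60 = 0.085472
  W → negative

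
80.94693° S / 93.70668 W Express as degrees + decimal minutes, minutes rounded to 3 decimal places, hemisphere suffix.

80° 56.816′ S, 93° 42.401′ W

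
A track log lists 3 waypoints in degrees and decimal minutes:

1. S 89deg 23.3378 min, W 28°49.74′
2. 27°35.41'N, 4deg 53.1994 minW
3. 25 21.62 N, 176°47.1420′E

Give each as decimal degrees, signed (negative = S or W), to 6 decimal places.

1. -89.388963, -28.829000
2. 27.590167, -4.886657
3. 25.360333, 176.785700

Point 1:
  φ: 89 + 23.3378/60 = 89.3889633
  S ⇒ negate
  λ: 28 + 49.74/60 = 28.8290000
  hemisphere W, so the sign is −
Point 2:
  φ: 27 + 35.41/60 = 27.5901667
  N → positive
  Lon: 4 + 53.1994/60 = 4.8866567
  W → negative
Point 3:
  Latitude: 21.62′ = 0.360333°; total 25.3603333
  N ⇒ keep positive
  λ: 176 + 47.142/60 = 176.7857000
  E ⇒ keep positive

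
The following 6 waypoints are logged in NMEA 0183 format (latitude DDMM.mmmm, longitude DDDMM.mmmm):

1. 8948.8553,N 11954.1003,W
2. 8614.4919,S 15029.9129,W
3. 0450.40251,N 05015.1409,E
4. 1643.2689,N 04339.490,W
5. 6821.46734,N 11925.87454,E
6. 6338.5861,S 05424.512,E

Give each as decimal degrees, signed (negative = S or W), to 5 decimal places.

1. 89.81426, -119.90167
2. -86.24153, -150.49855
3. 4.84004, 50.25235
4. 16.72115, -43.65817
5. 68.35779, 119.43124
6. -63.64310, 54.40853

Point 1:
  Latitude: split at 2 digits → 89° and 48.8553′; 89 + 48.8553/60 = 89.814255
  N → positive
  Longitude: degrees = first 3 digits = 119, minutes = 54.1003; 119 + 54.1003/60 = 119.901672
  W ⇒ negate
Point 2:
  Latitude: split at 2 digits → 86° and 14.4919′; 86 + 14.4919/60 = 86.241532
  hemisphere S, so the sign is −
  λ: split at 3 digits → 150° and 29.9129′; 150 + 29.9129/60 = 150.498548
  W → negative
Point 3:
  Lat: split at 2 digits → 04° and 50.40251′; 4 + 50.40251/60 = 4.840042
  N ⇒ keep positive
  Lon: degrees = first 3 digits = 50, minutes = 15.1409; 50 + 15.1409/60 = 50.252348
  E ⇒ keep positive
Point 4:
  φ: degrees = first 2 digits = 16, minutes = 43.2689; 16 + 43.2689/60 = 16.721148
  N → positive
  Lon: degrees = first 3 digits = 43, minutes = 39.49; 43 + 39.49/60 = 43.658167
  W → negative
Point 5:
  Lat: split at 2 digits → 68° and 21.46734′; 68 + 21.46734/60 = 68.357789
  N → positive
  λ: degrees = first 3 digits = 119, minutes = 25.87454; 119 + 25.87454/60 = 119.431242
  E → positive
Point 6:
  Latitude: degrees = first 2 digits = 63, minutes = 38.5861; 63 + 38.5861/60 = 63.643102
  S ⇒ negate
  λ: split at 3 digits → 054° and 24.512′; 54 + 24.512/60 = 54.408533
  E ⇒ keep positive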